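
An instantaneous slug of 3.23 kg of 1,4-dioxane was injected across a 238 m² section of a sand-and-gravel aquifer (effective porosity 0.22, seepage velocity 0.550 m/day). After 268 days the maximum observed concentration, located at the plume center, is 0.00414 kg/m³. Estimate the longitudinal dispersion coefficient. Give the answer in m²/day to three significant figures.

At the plume center C_max = M/(n_e·A·√(4πDt)), so D = M²/(4πt·(n_e·A·C_max)²).
n_e·A·C_max = 0.22 × 238 × 0.00414 = 0.2168 kg/m.
D = 3.23²/(4π × 268 × 0.2168²) = 0.0659 m²/day.

0.0659 m²/day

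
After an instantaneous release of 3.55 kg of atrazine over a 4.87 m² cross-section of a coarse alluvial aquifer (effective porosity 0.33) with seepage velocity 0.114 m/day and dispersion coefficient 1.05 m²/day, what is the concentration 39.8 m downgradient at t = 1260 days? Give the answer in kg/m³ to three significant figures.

0.00223 kg/m³

For an instantaneous plane source, C(x,t) = M/(n_e·A·√(4πDt)) · exp(−(x−vt)²/(4Dt)), with n_e·A the pore (flow) area.
Plume center vt = 0.114 × 1260 = 143.64 m, so the well at 39.8 m is 103.84 m upgradient of the peak.
√(4πDt) = 128.9 m, giving peak height M/(n_e·A·√(4πDt)) = 3.55/(0.33 × 4.87 × 128.9) = 0.01714 kg/m³.
(x−vt)²/(4Dt) = (-103.84)²/(4 × 1.05 × 1260) = 2.038; exp(−2.038) = 0.1303.
C = 0.01714 × 0.1303 = 0.00223 kg/m³.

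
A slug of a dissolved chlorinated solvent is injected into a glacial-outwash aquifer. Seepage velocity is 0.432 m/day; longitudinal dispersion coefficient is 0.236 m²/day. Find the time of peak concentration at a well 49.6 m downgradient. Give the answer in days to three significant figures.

114 days

For the 1D instantaneous-source solution, setting ∂C/∂t = 0 at fixed x gives v²t² + 2Dt − x² = 0, so t = (√(D² + v²x²) − D)/v².
√(D² + v²x²) = √(0.236² + 0.432² × 49.6²) = 21.43; v² = 0.186624.
t = (21.43 − 0.236)/0.186624 = 114 days (vs. the pure-advection estimate x/v = 115 d).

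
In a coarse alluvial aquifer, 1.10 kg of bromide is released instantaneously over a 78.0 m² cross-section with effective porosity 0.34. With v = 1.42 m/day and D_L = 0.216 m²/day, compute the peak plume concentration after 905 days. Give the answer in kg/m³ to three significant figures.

The peak of an instantaneous 1D plume sits at x = vt; there the Gaussian factor is 1 and C_max = M/(n_e·A·√(4πDt)), where n_e·A is the pore area the mass is dissolved in.
√(4πDt) = √(4π × 0.216 × 905) = 49.56 m, so C_max = 1.10/(0.34 × 78.0 × 49.56) = 0.000837 kg/m³.

0.000837 kg/m³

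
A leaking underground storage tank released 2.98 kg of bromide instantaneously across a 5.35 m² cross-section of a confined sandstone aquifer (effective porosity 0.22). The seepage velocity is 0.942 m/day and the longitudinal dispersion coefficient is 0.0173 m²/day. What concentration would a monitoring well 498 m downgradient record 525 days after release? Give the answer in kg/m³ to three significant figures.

0.171 kg/m³

For an instantaneous plane source, C(x,t) = M/(n_e·A·√(4πDt)) · exp(−(x−vt)²/(4Dt)), with n_e·A the pore (flow) area.
Plume center vt = 0.942 × 525 = 494.55 m, so the well at 498 m is 3.45 m downgradient of the peak.
√(4πDt) = 10.68 m, giving peak height M/(n_e·A·√(4πDt)) = 2.98/(0.22 × 5.35 × 10.68) = 0.2371 kg/m³.
(x−vt)²/(4Dt) = (3.45)²/(4 × 0.0173 × 525) = 0.3276; exp(−0.3276) = 0.7207.
C = 0.2371 × 0.7207 = 0.171 kg/m³.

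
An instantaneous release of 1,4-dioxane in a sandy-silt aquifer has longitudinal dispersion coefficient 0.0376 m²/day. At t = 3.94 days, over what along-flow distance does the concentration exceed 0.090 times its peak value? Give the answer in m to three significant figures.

The plume is Gaussian with σ = √(2Dt) = √(2 × 0.0376 × 3.94) = 0.5443 m.
C/C_peak = exp(−Δx²/(2σ²)) = 0.090 ⇒ Δx = σ·√(−2 ln 0.090) = 0.5443 × 2.195 = 1.195 m.
Width = 2Δx = 2.39 m.

2.39 m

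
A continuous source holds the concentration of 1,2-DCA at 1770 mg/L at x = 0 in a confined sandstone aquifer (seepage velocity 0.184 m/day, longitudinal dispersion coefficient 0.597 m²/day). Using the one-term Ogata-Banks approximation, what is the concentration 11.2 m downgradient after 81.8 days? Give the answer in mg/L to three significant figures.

For a continuous step input, C/C₀ ≈ ½·erfc((x−vt)/(2√(Dt))).
vt = 0.184 × 81.8 = 15.0512 m and 2√(Dt) = 2√(0.597 × 81.8) = 13.98 m.
Argument (x−vt)/(2√(Dt)) = (11.2 − 15.0512)/13.98 = -0.2755; ½·erfc(-0.2755) = 0.6516.
C = 1770 × 0.6516 = 1150 mg/L.

1150 mg/L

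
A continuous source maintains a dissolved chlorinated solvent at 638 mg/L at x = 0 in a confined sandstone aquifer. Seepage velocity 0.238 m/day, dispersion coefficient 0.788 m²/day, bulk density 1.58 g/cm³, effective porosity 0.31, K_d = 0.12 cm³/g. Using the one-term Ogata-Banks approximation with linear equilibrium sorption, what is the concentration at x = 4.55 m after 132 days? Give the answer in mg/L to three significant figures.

Retardation factor R = 1 + ρ_b·K_d/n = 1 + 1.58 × 0.12/0.31 = 1.612.
Sorption retards both mechanisms: v_R = v/R = 0.1476 m/day, D_R = D/R = 0.4888 m²/day.
v_R·t = 0.1476 × 132 = 19.4832 m; 2√(D_R t) = 16.07 m; argument = (4.55 − 19.4832)/16.07 = -0.9293.
C = C₀ × ½·erfc(-0.9293) = 638 × 0.9056 = 578 mg/L.

578 mg/L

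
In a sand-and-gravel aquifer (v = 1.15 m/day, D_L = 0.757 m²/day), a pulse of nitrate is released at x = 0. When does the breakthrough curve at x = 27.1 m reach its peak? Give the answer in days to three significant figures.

For the 1D instantaneous-source solution, setting ∂C/∂t = 0 at fixed x gives v²t² + 2Dt − x² = 0, so t = (√(D² + v²x²) − D)/v².
√(D² + v²x²) = √(0.757² + 1.15² × 27.1²) = 31.17; v² = 1.3225.
t = (31.17 − 0.757)/1.3225 = 23.0 days (vs. the pure-advection estimate x/v = 23.6 d).

23.0 days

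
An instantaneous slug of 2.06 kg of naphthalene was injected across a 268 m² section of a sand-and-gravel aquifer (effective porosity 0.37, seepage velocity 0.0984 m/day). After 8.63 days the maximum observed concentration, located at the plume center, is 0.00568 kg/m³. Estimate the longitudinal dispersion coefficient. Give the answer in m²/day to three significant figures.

At the plume center C_max = M/(n_e·A·√(4πDt)), so D = M²/(4πt·(n_e·A·C_max)²).
n_e·A·C_max = 0.37 × 268 × 0.00568 = 0.5632 kg/m.
D = 2.06²/(4π × 8.63 × 0.5632²) = 0.123 m²/day.

0.123 m²/day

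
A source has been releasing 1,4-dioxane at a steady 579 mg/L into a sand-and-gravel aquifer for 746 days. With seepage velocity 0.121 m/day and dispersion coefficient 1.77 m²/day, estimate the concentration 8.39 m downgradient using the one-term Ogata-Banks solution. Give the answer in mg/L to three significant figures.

For a continuous step input, C/C₀ ≈ ½·erfc((x−vt)/(2√(Dt))).
vt = 0.121 × 746 = 90.266 m and 2√(Dt) = 2√(1.77 × 746) = 72.68 m.
Argument (x−vt)/(2√(Dt)) = (8.39 − 90.266)/72.68 = -1.127; ½·erfc(-1.127) = 0.9445.
C = 579 × 0.9445 = 547 mg/L.

547 mg/L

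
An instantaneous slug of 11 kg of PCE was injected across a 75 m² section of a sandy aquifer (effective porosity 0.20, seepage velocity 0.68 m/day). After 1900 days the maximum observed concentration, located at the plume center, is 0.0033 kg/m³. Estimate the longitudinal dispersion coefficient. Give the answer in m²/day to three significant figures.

At the plume center C_max = M/(n_e·A·√(4πDt)), so D = M²/(4πt·(n_e·A·C_max)²).
n_e·A·C_max = 0.20 × 75 × 0.0033 = 0.04950 kg/m.
D = 11²/(4π × 1900 × 0.04950²) = 2.07 m²/day.

2.07 m²/day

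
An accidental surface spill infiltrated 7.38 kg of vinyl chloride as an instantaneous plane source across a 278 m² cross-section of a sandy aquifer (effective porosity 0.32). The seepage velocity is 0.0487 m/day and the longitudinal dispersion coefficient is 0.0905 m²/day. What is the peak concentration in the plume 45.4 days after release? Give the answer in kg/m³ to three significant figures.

0.0115 kg/m³

The peak of an instantaneous 1D plume sits at x = vt; there the Gaussian factor is 1 and C_max = M/(n_e·A·√(4πDt)), where n_e·A is the pore area the mass is dissolved in.
√(4πDt) = √(4π × 0.0905 × 45.4) = 7.186 m, so C_max = 7.38/(0.32 × 278 × 7.186) = 0.0115 kg/m³.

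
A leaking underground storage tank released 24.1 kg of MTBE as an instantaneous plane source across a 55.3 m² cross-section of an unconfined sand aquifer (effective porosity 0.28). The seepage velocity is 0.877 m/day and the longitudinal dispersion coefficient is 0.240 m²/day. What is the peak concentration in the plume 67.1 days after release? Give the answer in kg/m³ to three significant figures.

The peak of an instantaneous 1D plume sits at x = vt; there the Gaussian factor is 1 and C_max = M/(n_e·A·√(4πDt)), where n_e·A is the pore area the mass is dissolved in.
√(4πDt) = √(4π × 0.240 × 67.1) = 14.23 m, so C_max = 24.1/(0.28 × 55.3 × 14.23) = 0.109 kg/m³.

0.109 kg/m³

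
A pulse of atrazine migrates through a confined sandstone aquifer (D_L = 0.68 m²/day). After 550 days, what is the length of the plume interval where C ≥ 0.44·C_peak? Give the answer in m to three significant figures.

70.1 m

The plume is Gaussian with σ = √(2Dt) = √(2 × 0.68 × 550) = 27.35 m.
C/C_peak = exp(−Δx²/(2σ²)) = 0.44 ⇒ Δx = σ·√(−2 ln 0.44) = 27.35 × 1.281 = 35.04 m.
Width = 2Δx = 70.1 m.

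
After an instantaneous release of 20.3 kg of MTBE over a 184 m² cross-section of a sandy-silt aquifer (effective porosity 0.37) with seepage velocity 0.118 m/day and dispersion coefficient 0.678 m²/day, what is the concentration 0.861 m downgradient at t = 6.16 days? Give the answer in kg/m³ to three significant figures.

For an instantaneous plane source, C(x,t) = M/(n_e·A·√(4πDt)) · exp(−(x−vt)²/(4Dt)), with n_e·A the pore (flow) area.
Plume center vt = 0.118 × 6.16 = 0.72688 m, so the well at 0.861 m is 0.13412 m downgradient of the peak.
√(4πDt) = 7.245 m, giving peak height M/(n_e·A·√(4πDt)) = 20.3/(0.37 × 184 × 7.245) = 0.04116 kg/m³.
(x−vt)²/(4Dt) = (0.13412)²/(4 × 0.678 × 6.16) = 0.001077; exp(−0.001077) = 0.9989.
C = 0.04116 × 0.9989 = 0.0411 kg/m³.

0.0411 kg/m³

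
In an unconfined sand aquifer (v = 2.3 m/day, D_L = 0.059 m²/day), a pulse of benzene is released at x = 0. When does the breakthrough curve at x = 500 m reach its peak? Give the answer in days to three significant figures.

For the 1D instantaneous-source solution, setting ∂C/∂t = 0 at fixed x gives v²t² + 2Dt − x² = 0, so t = (√(D² + v²x²) − D)/v².
√(D² + v²x²) = √(0.059² + 2.3² × 500²) = 1150; v² = 5.29.
t = (1150 − 0.059)/5.29 = 217 days (vs. the pure-advection estimate x/v = 217 d).

217 days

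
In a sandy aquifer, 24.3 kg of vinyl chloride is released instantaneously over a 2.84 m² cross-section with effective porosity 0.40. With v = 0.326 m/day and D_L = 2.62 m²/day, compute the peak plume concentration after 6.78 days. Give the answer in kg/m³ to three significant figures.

1.43 kg/m³

The peak of an instantaneous 1D plume sits at x = vt; there the Gaussian factor is 1 and C_max = M/(n_e·A·√(4πDt)), where n_e·A is the pore area the mass is dissolved in.
√(4πDt) = √(4π × 2.62 × 6.78) = 14.94 m, so C_max = 24.3/(0.40 × 2.84 × 14.94) = 1.43 kg/m³.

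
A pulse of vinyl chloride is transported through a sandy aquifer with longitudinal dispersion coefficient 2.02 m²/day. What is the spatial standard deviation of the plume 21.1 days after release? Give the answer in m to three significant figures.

Dispersive spreading gives a Gaussian with σ² = 2Dt; advection only shifts the center.
σ = √(2 × 2.02 × 21.1) = 9.23 m.

9.23 m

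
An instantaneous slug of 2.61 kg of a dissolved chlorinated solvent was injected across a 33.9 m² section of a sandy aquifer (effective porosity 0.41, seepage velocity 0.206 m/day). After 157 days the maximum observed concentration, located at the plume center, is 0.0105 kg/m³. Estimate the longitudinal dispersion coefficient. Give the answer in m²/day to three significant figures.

At the plume center C_max = M/(n_e·A·√(4πDt)), so D = M²/(4πt·(n_e·A·C_max)²).
n_e·A·C_max = 0.41 × 33.9 × 0.0105 = 0.1459 kg/m.
D = 2.61²/(4π × 157 × 0.1459²) = 0.162 m²/day.

0.162 m²/day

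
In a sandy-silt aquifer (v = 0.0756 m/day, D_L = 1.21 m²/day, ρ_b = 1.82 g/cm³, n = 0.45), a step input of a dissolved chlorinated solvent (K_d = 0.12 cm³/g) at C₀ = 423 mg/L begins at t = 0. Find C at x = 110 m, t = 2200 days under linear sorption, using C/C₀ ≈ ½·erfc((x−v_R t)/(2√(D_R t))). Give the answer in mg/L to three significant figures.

217 mg/L

Retardation factor R = 1 + ρ_b·K_d/n = 1 + 1.82 × 0.12/0.45 = 1.485.
Sorption retards both mechanisms: v_R = v/R = 0.05091 m/day, D_R = D/R = 0.8148 m²/day.
v_R·t = 0.05091 × 2200 = 112.002 m; 2√(D_R t) = 84.68 m; argument = (110 − 112.002)/84.68 = -0.02364.
C = C₀ × ½·erfc(-0.02364) = 423 × 0.5133 = 217 mg/L.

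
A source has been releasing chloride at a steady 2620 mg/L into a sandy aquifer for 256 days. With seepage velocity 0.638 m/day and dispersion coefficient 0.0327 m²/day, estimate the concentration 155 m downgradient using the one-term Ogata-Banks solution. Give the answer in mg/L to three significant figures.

For a continuous step input, C/C₀ ≈ ½·erfc((x−vt)/(2√(Dt))).
vt = 0.638 × 256 = 163.328 m and 2√(Dt) = 2√(0.0327 × 256) = 5.787 m.
Argument (x−vt)/(2√(Dt)) = (155 − 163.328)/5.787 = -1.439; ½·erfc(-1.439) = 0.9791.
C = 2620 × 0.9791 = 2570 mg/L.

2570 mg/L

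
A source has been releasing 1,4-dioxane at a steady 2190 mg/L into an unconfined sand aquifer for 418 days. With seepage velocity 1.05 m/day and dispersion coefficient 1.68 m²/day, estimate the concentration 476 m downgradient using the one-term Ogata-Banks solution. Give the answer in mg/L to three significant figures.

For a continuous step input, C/C₀ ≈ ½·erfc((x−vt)/(2√(Dt))).
vt = 1.05 × 418 = 438.9 m and 2√(Dt) = 2√(1.68 × 418) = 53.00 m.
Argument (x−vt)/(2√(Dt)) = (476 − 438.9)/53.00 = 0.7000; ½·erfc(0.7000) = 0.1611.
C = 2190 × 0.1611 = 353 mg/L.

353 mg/L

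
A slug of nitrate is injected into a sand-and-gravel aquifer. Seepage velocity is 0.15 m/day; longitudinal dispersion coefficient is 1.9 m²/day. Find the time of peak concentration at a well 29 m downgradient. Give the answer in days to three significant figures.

For the 1D instantaneous-source solution, setting ∂C/∂t = 0 at fixed x gives v²t² + 2Dt − x² = 0, so t = (√(D² + v²x²) − D)/v².
√(D² + v²x²) = √(1.9² + 0.15² × 29²) = 4.747; v² = 0.0225.
t = (4.747 − 1.9)/0.0225 = 127 days (vs. the pure-advection estimate x/v = 193 d).

127 days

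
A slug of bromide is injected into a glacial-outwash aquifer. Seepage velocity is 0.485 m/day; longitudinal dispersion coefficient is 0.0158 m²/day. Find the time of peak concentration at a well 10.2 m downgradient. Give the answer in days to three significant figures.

21.0 days

For the 1D instantaneous-source solution, setting ∂C/∂t = 0 at fixed x gives v²t² + 2Dt − x² = 0, so t = (√(D² + v²x²) − D)/v².
√(D² + v²x²) = √(0.0158² + 0.485² × 10.2²) = 4.947; v² = 0.235225.
t = (4.947 − 0.0158)/0.235225 = 21.0 days (vs. the pure-advection estimate x/v = 21.0 d).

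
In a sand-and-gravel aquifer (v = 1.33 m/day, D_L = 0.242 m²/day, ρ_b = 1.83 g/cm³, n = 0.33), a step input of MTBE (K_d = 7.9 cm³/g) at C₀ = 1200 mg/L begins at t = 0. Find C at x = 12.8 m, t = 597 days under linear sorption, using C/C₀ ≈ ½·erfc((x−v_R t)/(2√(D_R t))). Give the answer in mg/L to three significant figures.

Retardation factor R = 1 + ρ_b·K_d/n = 1 + 1.83 × 7.9/0.33 = 44.81.
Sorption retards both mechanisms: v_R = v/R = 0.02968 m/day, D_R = D/R = 0.005401 m²/day.
v_R·t = 0.02968 × 597 = 17.71896 m; 2√(D_R t) = 3.591 m; argument = (12.8 − 17.71896)/3.591 = -1.370.
C = C₀ × ½·erfc(-1.370) = 1200 × 0.9737 = 1170 mg/L.

1170 mg/L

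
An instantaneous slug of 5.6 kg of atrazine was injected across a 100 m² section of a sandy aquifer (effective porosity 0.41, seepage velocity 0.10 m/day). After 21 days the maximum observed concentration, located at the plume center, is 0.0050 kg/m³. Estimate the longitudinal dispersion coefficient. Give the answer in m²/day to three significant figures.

At the plume center C_max = M/(n_e·A·√(4πDt)), so D = M²/(4πt·(n_e·A·C_max)²).
n_e·A·C_max = 0.41 × 100 × 0.0050 = 0.2050 kg/m.
D = 5.6²/(4π × 21 × 0.2050²) = 2.83 m²/day.

2.83 m²/day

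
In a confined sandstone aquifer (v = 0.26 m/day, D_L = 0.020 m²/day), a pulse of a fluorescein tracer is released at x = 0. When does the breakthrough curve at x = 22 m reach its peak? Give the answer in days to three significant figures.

84.3 days

For the 1D instantaneous-source solution, setting ∂C/∂t = 0 at fixed x gives v²t² + 2Dt − x² = 0, so t = (√(D² + v²x²) − D)/v².
√(D² + v²x²) = √(0.020² + 0.26² × 22²) = 5.720; v² = 0.0676.
t = (5.720 − 0.020)/0.0676 = 84.3 days (vs. the pure-advection estimate x/v = 84.6 d).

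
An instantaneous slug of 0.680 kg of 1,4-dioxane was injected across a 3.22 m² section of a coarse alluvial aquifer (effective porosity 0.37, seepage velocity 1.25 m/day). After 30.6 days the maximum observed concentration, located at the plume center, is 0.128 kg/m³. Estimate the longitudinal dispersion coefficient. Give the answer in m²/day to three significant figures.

At the plume center C_max = M/(n_e·A·√(4πDt)), so D = M²/(4πt·(n_e·A·C_max)²).
n_e·A·C_max = 0.37 × 3.22 × 0.128 = 0.1525 kg/m.
D = 0.680²/(4π × 30.6 × 0.1525²) = 0.0517 m²/day.

0.0517 m²/day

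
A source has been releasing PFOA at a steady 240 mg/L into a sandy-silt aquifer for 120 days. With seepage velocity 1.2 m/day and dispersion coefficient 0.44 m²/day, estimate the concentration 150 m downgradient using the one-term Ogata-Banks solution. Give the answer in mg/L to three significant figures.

For a continuous step input, C/C₀ ≈ ½·erfc((x−vt)/(2√(Dt))).
vt = 1.2 × 120 = 144 m and 2√(Dt) = 2√(0.44 × 120) = 14.53 m.
Argument (x−vt)/(2√(Dt)) = (150 − 144)/14.53 = 0.4129; ½·erfc(0.4129) = 0.2796.
C = 240 × 0.2796 = 67.1 mg/L.

67.1 mg/L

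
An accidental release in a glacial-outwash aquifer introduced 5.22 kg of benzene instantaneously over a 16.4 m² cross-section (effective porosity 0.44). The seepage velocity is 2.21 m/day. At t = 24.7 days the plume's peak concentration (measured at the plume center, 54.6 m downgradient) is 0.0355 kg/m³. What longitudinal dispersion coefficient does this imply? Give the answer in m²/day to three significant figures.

At the plume center C_max = M/(n_e·A·√(4πDt)), so D = M²/(4πt·(n_e·A·C_max)²).
n_e·A·C_max = 0.44 × 16.4 × 0.0355 = 0.2562 kg/m.
D = 5.22²/(4π × 24.7 × 0.2562²) = 1.34 m²/day.

1.34 m²/day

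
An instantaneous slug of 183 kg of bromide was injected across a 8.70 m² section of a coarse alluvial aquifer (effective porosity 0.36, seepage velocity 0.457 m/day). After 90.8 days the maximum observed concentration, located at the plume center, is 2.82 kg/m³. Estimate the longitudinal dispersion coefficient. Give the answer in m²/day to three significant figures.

0.376 m²/day

At the plume center C_max = M/(n_e·A·√(4πDt)), so D = M²/(4πt·(n_e·A·C_max)²).
n_e·A·C_max = 0.36 × 8.70 × 2.82 = 8.832 kg/m.
D = 183²/(4π × 90.8 × 8.832²) = 0.376 m²/day.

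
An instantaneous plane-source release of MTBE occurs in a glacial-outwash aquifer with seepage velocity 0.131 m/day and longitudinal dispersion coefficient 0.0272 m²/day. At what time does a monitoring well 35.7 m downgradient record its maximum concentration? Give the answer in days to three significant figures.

271 days

For the 1D instantaneous-source solution, setting ∂C/∂t = 0 at fixed x gives v²t² + 2Dt − x² = 0, so t = (√(D² + v²x²) − D)/v².
√(D² + v²x²) = √(0.0272² + 0.131² × 35.7²) = 4.677; v² = 0.017161.
t = (4.677 − 0.0272)/0.017161 = 271 days (vs. the pure-advection estimate x/v = 273 d).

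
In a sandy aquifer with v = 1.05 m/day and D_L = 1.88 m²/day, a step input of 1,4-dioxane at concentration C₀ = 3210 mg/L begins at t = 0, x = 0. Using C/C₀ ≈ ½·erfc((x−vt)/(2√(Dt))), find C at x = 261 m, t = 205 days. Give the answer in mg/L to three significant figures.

For a continuous step input, C/C₀ ≈ ½·erfc((x−vt)/(2√(Dt))).
vt = 1.05 × 205 = 215.25 m and 2√(Dt) = 2√(1.88 × 205) = 39.26 m.
Argument (x−vt)/(2√(Dt)) = (261 − 215.25)/39.26 = 1.165; ½·erfc(1.165) = 0.04972.
C = 3210 × 0.04972 = 160 mg/L.

160 mg/L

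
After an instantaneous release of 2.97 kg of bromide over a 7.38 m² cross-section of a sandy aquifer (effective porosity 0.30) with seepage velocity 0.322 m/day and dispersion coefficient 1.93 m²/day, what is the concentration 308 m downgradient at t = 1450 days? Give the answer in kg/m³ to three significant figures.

For an instantaneous plane source, C(x,t) = M/(n_e·A·√(4πDt)) · exp(−(x−vt)²/(4Dt)), with n_e·A the pore (flow) area.
Plume center vt = 0.322 × 1450 = 466.9 m, so the well at 308 m is 158.9 m upgradient of the peak.
√(4πDt) = 187.5 m, giving peak height M/(n_e·A·√(4πDt)) = 2.97/(0.30 × 7.38 × 187.5) = 0.007154 kg/m³.
(x−vt)²/(4Dt) = (-158.9)²/(4 × 1.93 × 1450) = 2.256; exp(−2.256) = 0.1048.
C = 0.007154 × 0.1048 = 0.000750 kg/m³.

0.000750 kg/m³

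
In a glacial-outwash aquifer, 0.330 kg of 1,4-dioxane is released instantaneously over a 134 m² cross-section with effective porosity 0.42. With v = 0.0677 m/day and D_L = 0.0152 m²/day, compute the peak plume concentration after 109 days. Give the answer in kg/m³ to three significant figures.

0.00129 kg/m³

The peak of an instantaneous 1D plume sits at x = vt; there the Gaussian factor is 1 and C_max = M/(n_e·A·√(4πDt)), where n_e·A is the pore area the mass is dissolved in.
√(4πDt) = √(4π × 0.0152 × 109) = 4.563 m, so C_max = 0.330/(0.42 × 134 × 4.563) = 0.00129 kg/m³.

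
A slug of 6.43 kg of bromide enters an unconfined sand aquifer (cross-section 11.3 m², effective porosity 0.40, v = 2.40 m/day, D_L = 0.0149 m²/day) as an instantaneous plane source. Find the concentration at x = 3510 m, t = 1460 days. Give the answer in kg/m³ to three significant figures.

For an instantaneous plane source, C(x,t) = M/(n_e·A·√(4πDt)) · exp(−(x−vt)²/(4Dt)), with n_e·A the pore (flow) area.
Plume center vt = 2.40 × 1460 = 3504 m, so the well at 3510 m is 6 m downgradient of the peak.
√(4πDt) = 16.53 m, giving peak height M/(n_e·A·√(4πDt)) = 6.43/(0.40 × 11.3 × 16.53) = 0.08606 kg/m³.
(x−vt)²/(4Dt) = (6)²/(4 × 0.0149 × 1460) = 0.4137; exp(−0.4137) = 0.6612.
C = 0.08606 × 0.6612 = 0.0569 kg/m³.

0.0569 kg/m³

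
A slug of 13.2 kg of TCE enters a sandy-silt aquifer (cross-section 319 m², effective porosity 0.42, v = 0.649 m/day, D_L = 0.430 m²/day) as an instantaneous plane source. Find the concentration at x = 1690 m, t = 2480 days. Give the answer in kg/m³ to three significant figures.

For an instantaneous plane source, C(x,t) = M/(n_e·A·√(4πDt)) · exp(−(x−vt)²/(4Dt)), with n_e·A the pore (flow) area.
Plume center vt = 0.649 × 2480 = 1609.52 m, so the well at 1690 m is 80.48 m downgradient of the peak.
√(4πDt) = 115.8 m, giving peak height M/(n_e·A·√(4πDt)) = 13.2/(0.42 × 319 × 115.8) = 0.0008508 kg/m³.
(x−vt)²/(4Dt) = (80.48)²/(4 × 0.430 × 2480) = 1.518; exp(−1.518) = 0.2191.
C = 0.0008508 × 0.2191 = 0.000186 kg/m³.

0.000186 kg/m³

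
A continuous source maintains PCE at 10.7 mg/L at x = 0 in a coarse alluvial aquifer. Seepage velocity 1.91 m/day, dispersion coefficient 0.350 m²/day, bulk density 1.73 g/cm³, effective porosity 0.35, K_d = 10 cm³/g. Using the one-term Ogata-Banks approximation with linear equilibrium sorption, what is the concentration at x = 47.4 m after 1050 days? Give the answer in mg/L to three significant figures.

0.244 mg/L

Retardation factor R = 1 + ρ_b·K_d/n = 1 + 1.73 × 10/0.35 = 50.43.
Sorption retards both mechanisms: v_R = v/R = 0.03787 m/day, D_R = D/R = 0.006940 m²/day.
v_R·t = 0.03787 × 1050 = 39.7635 m; 2√(D_R t) = 5.399 m; argument = (47.4 − 39.7635)/5.399 = 1.414.
C = C₀ × ½·erfc(1.414) = 10.7 × 0.02277 = 0.244 mg/L.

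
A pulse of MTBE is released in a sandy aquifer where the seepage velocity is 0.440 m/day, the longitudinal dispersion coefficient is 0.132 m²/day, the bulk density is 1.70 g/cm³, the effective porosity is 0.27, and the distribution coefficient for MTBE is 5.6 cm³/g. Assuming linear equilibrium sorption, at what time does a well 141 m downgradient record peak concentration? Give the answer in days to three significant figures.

Retardation factor R = 1 + ρ_b·K_d/n = 1 + 1.70 × 5.6/0.27 = 36.26.
Sorption retards both mechanisms: v_R = v/R = 0.01213 m/day, D_R = D/R = 0.003640 m²/day.
Peak time from v_R²t² + 2D_R t − x² = 0: t = (√(D_R² + v_R²x²) − D_R)/v_R².
√(D_R² + v_R²x²) = √(0.003640² + 0.01213² × 141²) = 1.710; v_R² = 0.0001471.
t = (1.710 − 0.003640)/0.0001471 = 11600 days.

11600 days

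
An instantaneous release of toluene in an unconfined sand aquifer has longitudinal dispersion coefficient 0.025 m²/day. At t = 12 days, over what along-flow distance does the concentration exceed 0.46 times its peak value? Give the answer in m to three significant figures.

1.93 m

The plume is Gaussian with σ = √(2Dt) = √(2 × 0.025 × 12) = 0.7746 m.
C/C_peak = exp(−Δx²/(2σ²)) = 0.46 ⇒ Δx = σ·√(−2 ln 0.46) = 0.7746 × 1.246 = 0.9652 m.
Width = 2Δx = 1.93 m.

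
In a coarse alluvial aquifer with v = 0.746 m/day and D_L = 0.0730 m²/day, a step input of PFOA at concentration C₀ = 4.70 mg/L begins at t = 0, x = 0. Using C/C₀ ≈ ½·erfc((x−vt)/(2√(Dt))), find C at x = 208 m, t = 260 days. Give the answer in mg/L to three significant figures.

For a continuous step input, C/C₀ ≈ ½·erfc((x−vt)/(2√(Dt))).
vt = 0.746 × 260 = 193.96 m and 2√(Dt) = 2√(0.0730 × 260) = 8.713 m.
Argument (x−vt)/(2√(Dt)) = (208 − 193.96)/8.713 = 1.611; ½·erfc(1.611) = 0.01135.
C = 4.70 × 0.01135 = 0.0533 mg/L.

0.0533 mg/L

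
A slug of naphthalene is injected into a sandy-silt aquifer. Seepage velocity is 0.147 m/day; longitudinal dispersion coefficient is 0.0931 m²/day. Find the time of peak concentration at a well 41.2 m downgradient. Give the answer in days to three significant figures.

For the 1D instantaneous-source solution, setting ∂C/∂t = 0 at fixed x gives v²t² + 2Dt − x² = 0, so t = (√(D² + v²x²) − D)/v².
√(D² + v²x²) = √(0.0931² + 0.147² × 41.2²) = 6.057; v² = 0.021609.
t = (6.057 − 0.0931)/0.021609 = 276 days (vs. the pure-advection estimate x/v = 280 d).

276 days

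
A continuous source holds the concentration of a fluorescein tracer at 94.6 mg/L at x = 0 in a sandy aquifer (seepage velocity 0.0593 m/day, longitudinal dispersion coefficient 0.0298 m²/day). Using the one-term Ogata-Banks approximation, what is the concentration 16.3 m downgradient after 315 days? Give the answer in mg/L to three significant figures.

For a continuous step input, C/C₀ ≈ ½·erfc((x−vt)/(2√(Dt))).
vt = 0.0593 × 315 = 18.6795 m and 2√(Dt) = 2√(0.0298 × 315) = 6.128 m.
Argument (x−vt)/(2√(Dt)) = (16.3 − 18.6795)/6.128 = -0.3883; ½·erfc(-0.3883) = 0.7085.
C = 94.6 × 0.7085 = 67.0 mg/L.

67.0 mg/L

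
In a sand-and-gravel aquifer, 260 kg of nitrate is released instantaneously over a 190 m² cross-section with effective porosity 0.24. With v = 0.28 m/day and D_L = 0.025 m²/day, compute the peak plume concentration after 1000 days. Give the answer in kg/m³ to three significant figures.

The peak of an instantaneous 1D plume sits at x = vt; there the Gaussian factor is 1 and C_max = M/(n_e·A·√(4πDt)), where n_e·A is the pore area the mass is dissolved in.
√(4πDt) = √(4π × 0.025 × 1000) = 17.72 m, so C_max = 260/(0.24 × 190 × 17.72) = 0.322 kg/m³.

0.322 kg/m³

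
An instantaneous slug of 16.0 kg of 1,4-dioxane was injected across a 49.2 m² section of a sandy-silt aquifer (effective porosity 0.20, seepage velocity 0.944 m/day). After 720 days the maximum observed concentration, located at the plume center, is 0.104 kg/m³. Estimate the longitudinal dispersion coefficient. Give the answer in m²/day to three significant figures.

0.0270 m²/day

At the plume center C_max = M/(n_e·A·√(4πDt)), so D = M²/(4πt·(n_e·A·C_max)²).
n_e·A·C_max = 0.20 × 49.2 × 0.104 = 1.023 kg/m.
D = 16.0²/(4π × 720 × 1.023²) = 0.0270 m²/day.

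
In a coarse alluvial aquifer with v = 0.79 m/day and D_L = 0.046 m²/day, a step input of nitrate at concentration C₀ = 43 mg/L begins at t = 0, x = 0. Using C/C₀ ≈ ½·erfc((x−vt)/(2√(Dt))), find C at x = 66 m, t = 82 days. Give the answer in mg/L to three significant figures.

For a continuous step input, C/C₀ ≈ ½·erfc((x−vt)/(2√(Dt))).
vt = 0.79 × 82 = 64.78 m and 2√(Dt) = 2√(0.046 × 82) = 3.884 m.
Argument (x−vt)/(2√(Dt)) = (66 − 64.78)/3.884 = 0.3141; ½·erfc(0.3141) = 0.3284.
C = 43 × 0.3284 = 14.1 mg/L.

14.1 mg/L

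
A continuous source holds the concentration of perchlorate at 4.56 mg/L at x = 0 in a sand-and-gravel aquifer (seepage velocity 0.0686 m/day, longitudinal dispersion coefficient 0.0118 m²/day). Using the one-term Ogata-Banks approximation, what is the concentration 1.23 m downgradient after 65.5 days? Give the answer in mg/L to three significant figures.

4.54 mg/L

For a continuous step input, C/C₀ ≈ ½·erfc((x−vt)/(2√(Dt))).
vt = 0.0686 × 65.5 = 4.4933 m and 2√(Dt) = 2√(0.0118 × 65.5) = 1.758 m.
Argument (x−vt)/(2√(Dt)) = (1.23 − 4.4933)/1.758 = -1.856; ½·erfc(-1.856) = 0.9957.
C = 4.56 × 0.9957 = 4.54 mg/L.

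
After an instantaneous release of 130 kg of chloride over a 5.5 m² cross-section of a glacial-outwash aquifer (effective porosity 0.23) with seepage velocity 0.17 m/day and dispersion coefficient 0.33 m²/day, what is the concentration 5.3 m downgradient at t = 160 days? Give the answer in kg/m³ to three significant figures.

0.412 kg/m³

For an instantaneous plane source, C(x,t) = M/(n_e·A·√(4πDt)) · exp(−(x−vt)²/(4Dt)), with n_e·A the pore (flow) area.
Plume center vt = 0.17 × 160 = 27.2 m, so the well at 5.3 m is 21.9 m upgradient of the peak.
√(4πDt) = 25.76 m, giving peak height M/(n_e·A·√(4πDt)) = 130/(0.23 × 5.5 × 25.76) = 3.989 kg/m³.
(x−vt)²/(4Dt) = (-21.9)²/(4 × 0.33 × 160) = 2.271; exp(−2.271) = 0.1032.
C = 3.989 × 0.1032 = 0.412 kg/m³.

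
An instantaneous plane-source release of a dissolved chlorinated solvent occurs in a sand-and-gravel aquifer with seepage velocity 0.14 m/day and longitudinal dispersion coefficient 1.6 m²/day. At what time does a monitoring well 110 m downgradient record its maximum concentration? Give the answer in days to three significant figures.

For the 1D instantaneous-source solution, setting ∂C/∂t = 0 at fixed x gives v²t² + 2Dt − x² = 0, so t = (√(D² + v²x²) − D)/v².
√(D² + v²x²) = √(1.6² + 0.14² × 110²) = 15.48; v² = 0.0196.
t = (15.48 − 1.6)/0.0196 = 708 days (vs. the pure-advection estimate x/v = 786 d).

708 days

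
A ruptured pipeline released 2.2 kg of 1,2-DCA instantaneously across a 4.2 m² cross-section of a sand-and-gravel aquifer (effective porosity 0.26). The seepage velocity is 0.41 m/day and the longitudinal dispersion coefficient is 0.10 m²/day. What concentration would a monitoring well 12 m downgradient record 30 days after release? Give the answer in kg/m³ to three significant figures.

For an instantaneous plane source, C(x,t) = M/(n_e·A·√(4πDt)) · exp(−(x−vt)²/(4Dt)), with n_e·A the pore (flow) area.
Plume center vt = 0.41 × 30 = 12.3 m, so the well at 12 m is 0.3 m upgradient of the peak.
√(4πDt) = 6.140 m, giving peak height M/(n_e·A·√(4πDt)) = 2.2/(0.26 × 4.2 × 6.140) = 0.3281 kg/m³.
(x−vt)²/(4Dt) = (-0.3)²/(4 × 0.10 × 30) = 0.007500; exp(−0.007500) = 0.9925.
C = 0.3281 × 0.9925 = 0.326 kg/m³.

0.326 kg/m³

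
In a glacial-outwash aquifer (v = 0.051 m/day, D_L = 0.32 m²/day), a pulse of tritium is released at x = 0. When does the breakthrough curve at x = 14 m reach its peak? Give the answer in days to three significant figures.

178 days

For the 1D instantaneous-source solution, setting ∂C/∂t = 0 at fixed x gives v²t² + 2Dt − x² = 0, so t = (√(D² + v²x²) − D)/v².
√(D² + v²x²) = √(0.32² + 0.051² × 14²) = 0.7824; v² = 0.002601.
t = (0.7824 − 0.32)/0.002601 = 178 days (vs. the pure-advection estimate x/v = 275 d).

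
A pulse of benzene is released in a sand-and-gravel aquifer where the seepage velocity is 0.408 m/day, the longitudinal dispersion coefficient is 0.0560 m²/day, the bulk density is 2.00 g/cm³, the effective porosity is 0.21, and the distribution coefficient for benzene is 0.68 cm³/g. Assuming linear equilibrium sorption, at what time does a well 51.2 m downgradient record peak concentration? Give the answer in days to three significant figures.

936 days

Retardation factor R = 1 + ρ_b·K_d/n = 1 + 2.00 × 0.68/0.21 = 7.476.
Sorption retards both mechanisms: v_R = v/R = 0.05457 m/day, D_R = D/R = 0.007491 m²/day.
Peak time from v_R²t² + 2D_R t − x² = 0: t = (√(D_R² + v_R²x²) − D_R)/v_R².
√(D_R² + v_R²x²) = √(0.007491² + 0.05457² × 51.2²) = 2.794; v_R² = 0.002978.
t = (2.794 − 0.007491)/0.002978 = 936 days.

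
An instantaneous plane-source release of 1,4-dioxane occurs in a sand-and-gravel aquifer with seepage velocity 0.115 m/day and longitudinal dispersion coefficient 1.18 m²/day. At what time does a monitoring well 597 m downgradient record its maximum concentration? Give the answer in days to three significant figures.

5100 days

For the 1D instantaneous-source solution, setting ∂C/∂t = 0 at fixed x gives v²t² + 2Dt − x² = 0, so t = (√(D² + v²x²) − D)/v².
√(D² + v²x²) = √(1.18² + 0.115² × 597²) = 68.67; v² = 0.013225.
t = (68.67 − 1.18)/0.013225 = 5100 days (vs. the pure-advection estimate x/v = 5190 d).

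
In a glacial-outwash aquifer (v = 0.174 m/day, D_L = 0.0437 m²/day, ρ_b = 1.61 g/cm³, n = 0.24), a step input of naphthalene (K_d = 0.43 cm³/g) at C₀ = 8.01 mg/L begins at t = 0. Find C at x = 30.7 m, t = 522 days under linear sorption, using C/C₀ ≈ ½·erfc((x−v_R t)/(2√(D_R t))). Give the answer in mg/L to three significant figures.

Retardation factor R = 1 + ρ_b·K_d/n = 1 + 1.61 × 0.43/0.24 = 3.885.
Sorption retards both mechanisms: v_R = v/R = 0.04479 m/day, D_R = D/R = 0.01125 m²/day.
v_R·t = 0.04479 × 522 = 23.38038 m; 2√(D_R t) = 4.847 m; argument = (30.7 − 23.38038)/4.847 = 1.510.
C = C₀ × ½·erfc(1.510) = 8.01 × 0.01636 = 0.131 mg/L.

0.131 mg/L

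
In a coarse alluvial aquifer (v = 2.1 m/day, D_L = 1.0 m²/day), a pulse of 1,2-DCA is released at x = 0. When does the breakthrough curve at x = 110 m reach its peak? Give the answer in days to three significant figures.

52.2 days

For the 1D instantaneous-source solution, setting ∂C/∂t = 0 at fixed x gives v²t² + 2Dt − x² = 0, so t = (√(D² + v²x²) − D)/v².
√(D² + v²x²) = √(1.0² + 2.1² × 110²) = 231.0; v² = 4.41.
t = (231.0 − 1.0)/4.41 = 52.2 days (vs. the pure-advection estimate x/v = 52.4 d).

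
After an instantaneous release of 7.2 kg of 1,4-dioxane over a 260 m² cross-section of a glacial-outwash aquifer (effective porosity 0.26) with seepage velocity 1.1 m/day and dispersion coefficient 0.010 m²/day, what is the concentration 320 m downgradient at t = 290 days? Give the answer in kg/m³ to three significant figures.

For an instantaneous plane source, C(x,t) = M/(n_e·A·√(4πDt)) · exp(−(x−vt)²/(4Dt)), with n_e·A the pore (flow) area.
Plume center vt = 1.1 × 290 = 319 m, so the well at 320 m is 1 m downgradient of the peak.
√(4πDt) = 6.037 m, giving peak height M/(n_e·A·√(4πDt)) = 7.2/(0.26 × 260 × 6.037) = 0.01764 kg/m³.
(x−vt)²/(4Dt) = (1)²/(4 × 0.010 × 290) = 0.08621; exp(−0.08621) = 0.9174.
C = 0.01764 × 0.9174 = 0.0162 kg/m³.

0.0162 kg/m³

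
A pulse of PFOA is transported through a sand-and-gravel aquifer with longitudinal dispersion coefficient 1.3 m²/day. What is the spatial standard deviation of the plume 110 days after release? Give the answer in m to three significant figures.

Dispersive spreading gives a Gaussian with σ² = 2Dt; advection only shifts the center.
σ = √(2 × 1.3 × 110) = 16.9 m.

16.9 m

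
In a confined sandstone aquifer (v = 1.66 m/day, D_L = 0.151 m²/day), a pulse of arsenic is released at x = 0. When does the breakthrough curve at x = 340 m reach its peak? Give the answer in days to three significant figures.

205 days

For the 1D instantaneous-source solution, setting ∂C/∂t = 0 at fixed x gives v²t² + 2Dt − x² = 0, so t = (√(D² + v²x²) − D)/v².
√(D² + v²x²) = √(0.151² + 1.66² × 340²) = 564.4; v² = 2.7556.
t = (564.4 − 0.151)/2.7556 = 205 days (vs. the pure-advection estimate x/v = 205 d).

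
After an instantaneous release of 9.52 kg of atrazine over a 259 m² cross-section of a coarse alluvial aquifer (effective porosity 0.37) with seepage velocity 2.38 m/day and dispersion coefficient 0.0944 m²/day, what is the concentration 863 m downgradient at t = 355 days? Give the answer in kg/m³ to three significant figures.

For an instantaneous plane source, C(x,t) = M/(n_e·A·√(4πDt)) · exp(−(x−vt)²/(4Dt)), with n_e·A the pore (flow) area.
Plume center vt = 2.38 × 355 = 844.9 m, so the well at 863 m is 18.1 m downgradient of the peak.
√(4πDt) = 20.52 m, giving peak height M/(n_e·A·√(4πDt)) = 9.52/(0.37 × 259 × 20.52) = 0.004841 kg/m³.
(x−vt)²/(4Dt) = (18.1)²/(4 × 0.0944 × 355) = 2.444; exp(−2.444) = 0.08681.
C = 0.004841 × 0.08681 = 0.000420 kg/m³.

0.000420 kg/m³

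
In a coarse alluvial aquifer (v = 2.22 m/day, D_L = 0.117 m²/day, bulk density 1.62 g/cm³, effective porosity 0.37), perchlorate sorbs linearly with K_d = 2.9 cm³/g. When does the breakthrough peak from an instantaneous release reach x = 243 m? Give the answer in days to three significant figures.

1500 days

Retardation factor R = 1 + ρ_b·K_d/n = 1 + 1.62 × 2.9/0.37 = 13.70.
Sorption retards both mechanisms: v_R = v/R = 0.1620 m/day, D_R = D/R = 0.008540 m²/day.
Peak time from v_R²t² + 2D_R t − x² = 0: t = (√(D_R² + v_R²x²) − D_R)/v_R².
√(D_R² + v_R²x²) = √(0.008540² + 0.1620² × 243²) = 39.37; v_R² = 0.02624.
t = (39.37 − 0.008540)/0.02624 = 1500 days.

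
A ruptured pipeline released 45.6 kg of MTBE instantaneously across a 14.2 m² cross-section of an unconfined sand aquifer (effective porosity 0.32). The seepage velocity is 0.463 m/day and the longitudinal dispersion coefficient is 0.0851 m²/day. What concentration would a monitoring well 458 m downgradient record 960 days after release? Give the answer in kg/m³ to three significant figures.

0.179 kg/m³

For an instantaneous plane source, C(x,t) = M/(n_e·A·√(4πDt)) · exp(−(x−vt)²/(4Dt)), with n_e·A the pore (flow) area.
Plume center vt = 0.463 × 960 = 444.48 m, so the well at 458 m is 13.52 m downgradient of the peak.
√(4πDt) = 32.04 m, giving peak height M/(n_e·A·√(4πDt)) = 45.6/(0.32 × 14.2 × 32.04) = 0.3132 kg/m³.
(x−vt)²/(4Dt) = (13.52)²/(4 × 0.0851 × 960) = 0.5594; exp(−0.5594) = 0.5716.
C = 0.3132 × 0.5716 = 0.179 kg/m³.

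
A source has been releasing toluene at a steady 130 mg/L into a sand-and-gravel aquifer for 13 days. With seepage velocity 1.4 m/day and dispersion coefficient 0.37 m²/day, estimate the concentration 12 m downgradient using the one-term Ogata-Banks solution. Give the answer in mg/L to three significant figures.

For a continuous step input, C/C₀ ≈ ½·erfc((x−vt)/(2√(Dt))).
vt = 1.4 × 13 = 18.2 m and 2√(Dt) = 2√(0.37 × 13) = 4.386 m.
Argument (x−vt)/(2√(Dt)) = (12 − 18.2)/4.386 = -1.414; ½·erfc(-1.414) = 0.9772.
C = 130 × 0.9772 = 127 mg/L.

127 mg/L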